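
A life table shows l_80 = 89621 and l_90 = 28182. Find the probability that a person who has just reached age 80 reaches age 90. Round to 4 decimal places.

0.3145

We want 10p80 = l_90/l_80.
The conditional survival probability is l_90/l_80 = 28182/89621 = 0.314458.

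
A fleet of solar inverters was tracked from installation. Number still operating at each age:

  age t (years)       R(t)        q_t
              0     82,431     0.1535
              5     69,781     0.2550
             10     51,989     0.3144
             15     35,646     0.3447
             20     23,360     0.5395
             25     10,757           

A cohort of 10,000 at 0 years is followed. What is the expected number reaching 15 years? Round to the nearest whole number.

4324

The relevant probability is 35,646/82,431 = 0.432434.
Expected number = 10,000 × 0.432434 = 4324.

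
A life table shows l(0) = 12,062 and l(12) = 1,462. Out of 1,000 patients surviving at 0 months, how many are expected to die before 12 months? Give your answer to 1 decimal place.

The relevant probability is 1 − 1,462/12,062 = 0.878793.
Expected number = 1,000 × 0.878793 = 878.8.

878.8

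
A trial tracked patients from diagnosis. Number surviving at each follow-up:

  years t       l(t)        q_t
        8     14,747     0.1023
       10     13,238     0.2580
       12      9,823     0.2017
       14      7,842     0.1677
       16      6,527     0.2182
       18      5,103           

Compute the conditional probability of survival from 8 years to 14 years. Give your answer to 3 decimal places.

The conditional survival probability is l(14)/l(8) = 7,842/14,747 = 0.531769.

0.532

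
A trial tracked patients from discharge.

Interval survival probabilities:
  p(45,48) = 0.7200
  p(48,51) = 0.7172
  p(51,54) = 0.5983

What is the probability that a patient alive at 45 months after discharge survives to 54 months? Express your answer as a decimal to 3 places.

P(survive 45→54) = 0.7200 × 0.7172 × 0.5983.
= 0.308953.

0.309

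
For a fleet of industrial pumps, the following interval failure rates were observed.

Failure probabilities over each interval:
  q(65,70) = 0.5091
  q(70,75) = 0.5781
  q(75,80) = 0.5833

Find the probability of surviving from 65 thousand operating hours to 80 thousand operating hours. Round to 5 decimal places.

0.08630

P(survive 65→80) = (1 − 0.5091) × (1 − 0.5781) × (1 − 0.5833).
= 0.4909 × 0.4219 × 0.4167 = 0.086303.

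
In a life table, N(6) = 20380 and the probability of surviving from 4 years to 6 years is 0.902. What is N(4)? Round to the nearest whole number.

N(4) = N(6) / p = 20380 / 0.902 = 22594.

22594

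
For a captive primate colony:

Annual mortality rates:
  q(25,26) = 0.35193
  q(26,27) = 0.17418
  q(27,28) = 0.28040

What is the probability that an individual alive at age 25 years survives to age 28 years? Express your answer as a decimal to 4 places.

0.3851

Survival from 25 to 28 is the product of surviving each interval: (1 − 0.35193) × (1 − 0.17418) × (1 − 0.28040).
= 0.64807 × 0.82582 × 0.71960 = 0.385122.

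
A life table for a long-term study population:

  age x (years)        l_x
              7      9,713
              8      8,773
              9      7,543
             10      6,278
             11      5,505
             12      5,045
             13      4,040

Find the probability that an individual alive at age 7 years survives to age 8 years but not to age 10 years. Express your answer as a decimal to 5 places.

0.25687

This is the probability of reaching 8 but not 10, conditional on being alive at 7: (l_8 − l_10) / l_7.
= (8,773 − 6,278) / 9,713 = 2,495 / 9,713 = 0.256872.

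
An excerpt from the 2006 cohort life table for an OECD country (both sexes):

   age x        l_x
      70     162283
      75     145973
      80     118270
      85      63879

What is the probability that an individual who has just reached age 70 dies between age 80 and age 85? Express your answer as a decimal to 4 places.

0.3352

We want 10|5q70 = (l_80 − l_85)/l_70.
This is the probability of reaching 80 but not 85, conditional on being alive at 70: (l_80 − l_85) / l_70.
= (118270 − 63879) / 162283 = 54391 / 162283 = 0.335161.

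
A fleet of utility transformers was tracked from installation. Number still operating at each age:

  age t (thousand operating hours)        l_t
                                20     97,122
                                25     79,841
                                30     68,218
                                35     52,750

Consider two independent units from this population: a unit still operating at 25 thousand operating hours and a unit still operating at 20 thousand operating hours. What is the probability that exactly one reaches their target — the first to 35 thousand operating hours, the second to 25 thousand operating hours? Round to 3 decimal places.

0.396

p₁ = l_35/l_25 = 52,750/79,841 = 0.660688; p₂ = l_25/l_20 = 79,841/97,122 = 0.822069.
P(exactly one) = p₁(1−p₂) + (1−p₁)p₂ = 0.117557 + 0.278938 = 0.396495.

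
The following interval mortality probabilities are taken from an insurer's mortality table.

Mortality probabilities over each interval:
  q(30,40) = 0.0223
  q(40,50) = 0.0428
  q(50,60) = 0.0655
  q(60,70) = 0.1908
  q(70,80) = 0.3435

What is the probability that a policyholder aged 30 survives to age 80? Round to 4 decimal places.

P(survive 30→80) = (1 − 0.0223) × (1 − 0.0428) × (1 − 0.0655) × (1 − 0.1908) × (1 − 0.3435).
= 0.9777 × 0.9572 × 0.9345 × 0.8092 × 0.6565 = 0.464599.

0.4646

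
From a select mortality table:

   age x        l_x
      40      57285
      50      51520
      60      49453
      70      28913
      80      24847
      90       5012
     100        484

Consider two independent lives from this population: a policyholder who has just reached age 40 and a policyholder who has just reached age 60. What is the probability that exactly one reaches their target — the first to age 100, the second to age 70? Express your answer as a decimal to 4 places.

0.5832

p₁ = l_100/l_40 = 484/57285 = 0.008449; p₂ = l_70/l_60 = 28913/49453 = 0.584656.
P(exactly one) = p₁(1−p₂) + (1−p₁)p₂ = 0.003509 + 0.579716 = 0.583225.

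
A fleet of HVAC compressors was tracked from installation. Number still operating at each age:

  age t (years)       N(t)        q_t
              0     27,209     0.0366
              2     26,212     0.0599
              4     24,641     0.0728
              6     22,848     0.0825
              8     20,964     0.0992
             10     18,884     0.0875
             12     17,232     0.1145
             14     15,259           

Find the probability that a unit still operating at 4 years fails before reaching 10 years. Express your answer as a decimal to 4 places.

0.2336

P(fail before 10 | operational at 4) = 1 − N(10)/N(4) = 1 − 18,884/24,641 = (5,757)/24,641 = 0.233635.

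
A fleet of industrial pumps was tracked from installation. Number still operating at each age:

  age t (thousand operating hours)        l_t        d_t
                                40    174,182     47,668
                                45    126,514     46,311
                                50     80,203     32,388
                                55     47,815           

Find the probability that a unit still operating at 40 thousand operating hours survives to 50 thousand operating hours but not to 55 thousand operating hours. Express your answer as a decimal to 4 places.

This is the probability of reaching 50 but not 55, conditional on being operational at 40: (l_50 − l_55) / l_40.
= (80,203 − 47,815) / 174,182 = 32,388 / 174,182 = 0.185943.

0.1859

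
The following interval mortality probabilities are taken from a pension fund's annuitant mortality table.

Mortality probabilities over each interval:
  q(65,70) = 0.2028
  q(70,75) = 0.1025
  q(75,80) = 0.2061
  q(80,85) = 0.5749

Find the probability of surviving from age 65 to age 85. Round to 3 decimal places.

0.241

Survival from 65 to 85 is the product of surviving each interval: (1 − 0.2028) × (1 − 0.1025) × (1 − 0.2061) × (1 − 0.5749).
= 0.7972 × 0.8975 × 0.7939 × 0.4251 = 0.241467.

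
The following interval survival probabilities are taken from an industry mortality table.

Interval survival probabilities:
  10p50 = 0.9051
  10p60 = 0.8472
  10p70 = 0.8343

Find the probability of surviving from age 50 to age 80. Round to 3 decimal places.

0.640

Chaining the interval survival probabilities: 0.9051 × 0.8472 × 0.8343.
= 0.639742.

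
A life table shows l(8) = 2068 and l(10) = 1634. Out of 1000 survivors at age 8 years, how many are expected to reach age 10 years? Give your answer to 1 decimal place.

The relevant probability is 1634/2068 = 0.790135.
Expected number = 1000 × 0.790135 = 790.1.

790.1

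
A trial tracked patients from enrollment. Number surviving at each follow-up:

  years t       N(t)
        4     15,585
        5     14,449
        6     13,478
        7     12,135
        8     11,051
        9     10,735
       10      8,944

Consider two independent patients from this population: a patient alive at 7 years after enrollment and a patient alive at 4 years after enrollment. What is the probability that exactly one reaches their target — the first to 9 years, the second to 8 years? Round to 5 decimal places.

0.33916

p₁ = N(9)/N(7) = 10,735/12,135 = 0.884631; p₂ = N(8)/N(4) = 11,051/15,585 = 0.709079.
P(exactly one) = p₁(1−p₂) + (1−p₁)p₂ = 0.257358 + 0.081806 = 0.339163.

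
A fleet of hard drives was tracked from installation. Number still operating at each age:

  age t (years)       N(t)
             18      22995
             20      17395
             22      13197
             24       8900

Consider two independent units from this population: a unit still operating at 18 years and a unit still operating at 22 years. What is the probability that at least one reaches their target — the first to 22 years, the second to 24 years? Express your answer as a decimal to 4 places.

0.8613

p₁ = N(22)/N(18) = 13197/22995 = 0.573907; p₂ = N(24)/N(22) = 8900/13197 = 0.674396.
P(at least one) = 1 − (1−p₁)(1−p₂) = 1 − 0.426093 × 0.325604 = 0.861262.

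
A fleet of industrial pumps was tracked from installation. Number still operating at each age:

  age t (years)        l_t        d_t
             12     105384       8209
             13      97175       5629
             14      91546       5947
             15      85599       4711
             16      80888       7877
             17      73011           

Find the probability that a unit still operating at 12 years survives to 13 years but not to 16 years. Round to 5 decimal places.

This is the probability of reaching 13 but not 16, conditional on being operational at 12: (l_13 − l_16) / l_12.
= (97175 − 80888) / 105384 = 16287 / 105384 = 0.154549.

0.15455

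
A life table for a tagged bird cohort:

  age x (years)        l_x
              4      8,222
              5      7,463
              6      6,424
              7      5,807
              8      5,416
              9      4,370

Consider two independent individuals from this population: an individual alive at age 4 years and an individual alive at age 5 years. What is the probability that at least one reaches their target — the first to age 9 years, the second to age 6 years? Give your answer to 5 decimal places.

0.93478

p₁ = l_9/l_4 = 4,370/8,222 = 0.531501; p₂ = l_6/l_5 = 6,424/7,463 = 0.860780.
P(at least one) = 1 − (1−p₁)(1−p₂) = 1 − 0.468499 × 0.139220 = 0.934776.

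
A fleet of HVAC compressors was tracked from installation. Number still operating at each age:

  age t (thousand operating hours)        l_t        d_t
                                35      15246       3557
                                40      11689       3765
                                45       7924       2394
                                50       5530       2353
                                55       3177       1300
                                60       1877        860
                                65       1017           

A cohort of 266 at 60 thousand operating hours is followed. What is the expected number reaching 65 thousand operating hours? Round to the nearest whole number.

The relevant probability is 1017/1877 = 0.541822.
Expected number = 266 × 0.541822 = 144.

144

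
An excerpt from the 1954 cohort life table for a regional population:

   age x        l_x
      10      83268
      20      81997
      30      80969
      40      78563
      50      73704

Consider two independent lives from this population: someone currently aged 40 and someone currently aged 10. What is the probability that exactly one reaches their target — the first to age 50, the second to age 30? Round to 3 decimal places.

0.086

p₁ = l_50/l_40 = 73704/78563 = 0.938152; p₂ = l_30/l_10 = 80969/83268 = 0.972390.
P(exactly one) = p₁(1−p₂) + (1−p₁)p₂ = 0.025902 + 0.060140 = 0.086043.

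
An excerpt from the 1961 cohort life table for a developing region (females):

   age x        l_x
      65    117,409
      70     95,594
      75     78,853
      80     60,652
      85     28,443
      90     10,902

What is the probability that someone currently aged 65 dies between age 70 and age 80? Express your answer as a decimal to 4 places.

0.2976

This is the probability of reaching 70 but not 80, conditional on being alive at 65: (l_70 − l_80) / l_65.
= (95,594 − 60,652) / 117,409 = 34,942 / 117,409 = 0.297609.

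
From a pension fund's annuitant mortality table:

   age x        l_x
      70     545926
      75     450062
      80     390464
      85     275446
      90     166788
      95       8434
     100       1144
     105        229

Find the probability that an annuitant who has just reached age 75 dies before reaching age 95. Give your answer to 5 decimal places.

0.98126

P(die before 95 | alive at 75) = 1 − l_95/l_75 = 1 − 8434/450062 = (441628)/450062 = 0.981260.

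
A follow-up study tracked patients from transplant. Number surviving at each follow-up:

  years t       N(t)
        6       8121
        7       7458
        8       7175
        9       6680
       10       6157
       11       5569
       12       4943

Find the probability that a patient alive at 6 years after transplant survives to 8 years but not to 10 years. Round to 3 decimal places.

This is the probability of reaching 8 but not 10, conditional on being alive at 6: (N(8) − N(10)) / N(6).
= (7175 − 6157) / 8121 = 1018 / 8121 = 0.125354.

0.125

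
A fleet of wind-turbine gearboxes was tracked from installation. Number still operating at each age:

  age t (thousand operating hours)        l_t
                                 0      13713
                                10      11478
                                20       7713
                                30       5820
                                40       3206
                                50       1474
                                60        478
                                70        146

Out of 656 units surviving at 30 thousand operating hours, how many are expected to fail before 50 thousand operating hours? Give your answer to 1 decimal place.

489.9

The relevant probability is 1 − 1474/5820 = 0.746735.
Expected number = 656 × 0.746735 = 489.9.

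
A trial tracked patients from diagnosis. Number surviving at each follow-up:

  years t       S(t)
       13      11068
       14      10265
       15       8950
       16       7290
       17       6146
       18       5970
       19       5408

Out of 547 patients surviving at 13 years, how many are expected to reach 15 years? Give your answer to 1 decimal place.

442.3

The relevant probability is 8950/11068 = 0.808638.
Expected number = 547 × 0.808638 = 442.3.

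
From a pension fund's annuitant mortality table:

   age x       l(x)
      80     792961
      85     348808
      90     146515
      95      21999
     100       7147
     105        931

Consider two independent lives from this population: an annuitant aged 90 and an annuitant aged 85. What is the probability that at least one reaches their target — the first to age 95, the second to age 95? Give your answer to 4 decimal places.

0.2037

p₁ = l(95)/l(90) = 21999/146515 = 0.150148; p₂ = l(95)/l(85) = 21999/348808 = 0.063069.
P(at least one) = 1 − (1−p₁)(1−p₂) = 1 − 0.849852 × 0.936931 = 0.203747.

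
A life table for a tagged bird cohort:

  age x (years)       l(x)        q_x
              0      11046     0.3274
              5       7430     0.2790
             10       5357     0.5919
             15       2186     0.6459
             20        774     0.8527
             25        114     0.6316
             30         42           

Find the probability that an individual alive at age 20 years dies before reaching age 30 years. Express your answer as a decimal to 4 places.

P(die before 30 | alive at 20) = 1 − l(30)/l(20) = 1 − 42/774 = (732)/774 = 0.945736.

0.9457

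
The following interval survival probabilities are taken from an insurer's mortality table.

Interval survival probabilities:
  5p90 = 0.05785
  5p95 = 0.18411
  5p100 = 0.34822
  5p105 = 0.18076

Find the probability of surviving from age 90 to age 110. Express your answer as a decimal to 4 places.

The overall survival probability is 0.05785 × 0.18411 × 0.34822 × 0.18076.
= 0.000670.

0.0007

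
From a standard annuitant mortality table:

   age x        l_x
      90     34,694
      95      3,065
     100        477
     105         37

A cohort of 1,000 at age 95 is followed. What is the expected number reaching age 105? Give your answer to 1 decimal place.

The relevant probability is 37/3,065 = 0.012072.
Expected number = 1,000 × 0.012072 = 12.1.

12.1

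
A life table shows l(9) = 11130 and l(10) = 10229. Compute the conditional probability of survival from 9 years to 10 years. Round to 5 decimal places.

0.91905

The conditional survival probability is l(10)/l(9) = 10229/11130 = 0.919048.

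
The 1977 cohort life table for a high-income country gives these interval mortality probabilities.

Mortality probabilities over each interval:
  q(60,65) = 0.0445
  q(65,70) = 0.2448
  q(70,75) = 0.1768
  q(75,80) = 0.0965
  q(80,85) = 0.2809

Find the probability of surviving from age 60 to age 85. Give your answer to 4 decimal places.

0.3859

Survival from 60 to 85 is the product of surviving each interval: (1 − 0.0445) × (1 − 0.2448) × (1 − 0.1768) × (1 − 0.0965) × (1 − 0.2809).
= 0.9555 × 0.7552 × 0.8232 × 0.9035 × 0.7191 = 0.385936.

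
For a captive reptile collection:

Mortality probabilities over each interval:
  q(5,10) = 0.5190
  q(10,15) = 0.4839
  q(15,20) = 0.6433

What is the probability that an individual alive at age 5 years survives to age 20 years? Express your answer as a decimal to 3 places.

0.089

P(survive 5→20) = (1 − 0.5190) × (1 − 0.4839) × (1 − 0.6433).
= 0.4810 × 0.5161 × 0.3567 = 0.088549.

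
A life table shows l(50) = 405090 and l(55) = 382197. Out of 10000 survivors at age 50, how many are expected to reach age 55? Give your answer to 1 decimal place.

9434.9

The relevant probability is 382197/405090 = 0.943487.
Expected number = 10000 × 0.943487 = 9434.9.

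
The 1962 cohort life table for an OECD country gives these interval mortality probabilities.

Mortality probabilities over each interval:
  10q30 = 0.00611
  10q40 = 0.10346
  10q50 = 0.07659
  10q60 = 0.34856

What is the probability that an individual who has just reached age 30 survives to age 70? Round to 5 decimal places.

Survival from 30 to 70 is the product of surviving each interval: (1 − 0.00611) × (1 − 0.10346) × (1 − 0.07659) × (1 − 0.34856).
= 0.99389 × 0.89654 × 0.92341 × 0.65144 = 0.536015.

0.53602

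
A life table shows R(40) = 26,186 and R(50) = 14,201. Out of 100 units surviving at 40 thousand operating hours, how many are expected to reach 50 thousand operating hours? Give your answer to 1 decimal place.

The relevant probability is 14,201/26,186 = 0.542313.
Expected number = 100 × 0.542313 = 54.2.

54.2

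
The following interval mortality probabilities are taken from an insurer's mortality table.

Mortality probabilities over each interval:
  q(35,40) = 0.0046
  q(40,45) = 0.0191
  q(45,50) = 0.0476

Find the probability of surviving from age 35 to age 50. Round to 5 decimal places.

Survival from 35 to 50 is the product of surviving each interval: (1 − 0.0046) × (1 − 0.0191) × (1 − 0.0476).
= 0.9954 × 0.9809 × 0.9524 = 0.929912.

0.92991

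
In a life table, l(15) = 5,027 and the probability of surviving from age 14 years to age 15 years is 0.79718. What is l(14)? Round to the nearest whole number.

l(14) = l(15) / p = 5,027 / 0.79718 = 6306.

6306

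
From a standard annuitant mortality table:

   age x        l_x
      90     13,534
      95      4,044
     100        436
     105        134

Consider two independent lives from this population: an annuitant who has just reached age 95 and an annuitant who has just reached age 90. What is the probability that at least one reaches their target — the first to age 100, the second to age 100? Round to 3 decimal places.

p₁ = l_100/l_95 = 436/4,044 = 0.107814; p₂ = l_100/l_90 = 436/13,534 = 0.032215.
P(at least one) = 1 − (1−p₁)(1−p₂) = 1 − 0.892186 × 0.967785 = 0.136556.

0.137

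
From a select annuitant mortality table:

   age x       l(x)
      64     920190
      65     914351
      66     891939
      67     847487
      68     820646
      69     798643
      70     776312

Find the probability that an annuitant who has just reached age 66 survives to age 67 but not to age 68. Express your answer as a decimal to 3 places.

This is the probability of reaching 67 but not 68, conditional on being alive at 66: (l(67) − l(68)) / l(66).
= (847487 − 820646) / 891939 = 26841 / 891939 = 0.030093.

0.030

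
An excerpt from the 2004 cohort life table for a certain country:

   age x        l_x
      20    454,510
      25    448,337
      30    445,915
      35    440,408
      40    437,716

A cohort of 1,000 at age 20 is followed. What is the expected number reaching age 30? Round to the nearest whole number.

981

The relevant probability is 445,915/454,510 = 0.981090.
Expected number = 1,000 × 0.981090 = 981.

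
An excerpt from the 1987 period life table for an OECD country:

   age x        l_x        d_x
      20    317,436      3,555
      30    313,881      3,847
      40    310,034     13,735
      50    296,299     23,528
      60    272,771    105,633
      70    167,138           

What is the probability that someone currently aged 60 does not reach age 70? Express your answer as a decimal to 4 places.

P(die before 70 | alive at 60) = 1 − l_70/l_60 = 1 − 167,138/272,771 = (105,633)/272,771 = 0.387259.

0.3873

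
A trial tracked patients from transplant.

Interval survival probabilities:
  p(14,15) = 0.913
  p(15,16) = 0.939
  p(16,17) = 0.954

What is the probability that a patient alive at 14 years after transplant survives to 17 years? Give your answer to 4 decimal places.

0.8179

The overall survival probability is 0.913 × 0.939 × 0.954.
= 0.817871.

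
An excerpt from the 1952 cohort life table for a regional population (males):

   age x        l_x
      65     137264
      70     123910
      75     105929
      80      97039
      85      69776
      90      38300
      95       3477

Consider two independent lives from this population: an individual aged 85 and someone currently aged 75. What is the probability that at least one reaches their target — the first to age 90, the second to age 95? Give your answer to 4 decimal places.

0.5637

p₁ = l_90/l_85 = 38300/69776 = 0.548899; p₂ = l_95/l_75 = 3477/105929 = 0.032824.
P(at least one) = 1 − (1−p₁)(1−p₂) = 1 − 0.451101 × 0.967176 = 0.563706.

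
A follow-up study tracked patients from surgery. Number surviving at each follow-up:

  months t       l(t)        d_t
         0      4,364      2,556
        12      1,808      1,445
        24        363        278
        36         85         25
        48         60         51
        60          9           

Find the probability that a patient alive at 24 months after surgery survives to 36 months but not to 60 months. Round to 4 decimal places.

0.2094

This is the probability of reaching 36 but not 60, conditional on being alive at 24: (l(36) − l(60)) / l(24).
= (85 − 9) / 363 = 76 / 363 = 0.209366.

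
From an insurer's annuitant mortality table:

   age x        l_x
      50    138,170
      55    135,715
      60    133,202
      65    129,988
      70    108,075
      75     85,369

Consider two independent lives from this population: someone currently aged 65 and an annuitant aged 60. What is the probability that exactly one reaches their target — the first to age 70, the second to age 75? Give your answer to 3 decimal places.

p₁ = l_70/l_65 = 108,075/129,988 = 0.831423; p₂ = l_75/l_60 = 85,369/133,202 = 0.640899.
P(exactly one) = p₁(1−p₂) + (1−p₁)p₂ = 0.298565 + 0.108041 = 0.406606.

0.407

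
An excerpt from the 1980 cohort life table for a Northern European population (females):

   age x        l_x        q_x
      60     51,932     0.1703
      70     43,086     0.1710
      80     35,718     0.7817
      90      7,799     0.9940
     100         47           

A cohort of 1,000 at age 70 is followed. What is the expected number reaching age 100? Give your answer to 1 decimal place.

1.1

The relevant probability is 47/43,086 = 0.001091.
Expected number = 1,000 × 0.001091 = 1.1.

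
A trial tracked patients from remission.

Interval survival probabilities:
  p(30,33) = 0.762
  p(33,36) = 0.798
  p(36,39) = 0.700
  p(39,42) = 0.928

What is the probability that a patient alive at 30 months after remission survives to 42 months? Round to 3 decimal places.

Survival from 30 to 42 is the product of surviving each interval: 0.762 × 0.798 × 0.700 × 0.928.
= 0.395006.

0.395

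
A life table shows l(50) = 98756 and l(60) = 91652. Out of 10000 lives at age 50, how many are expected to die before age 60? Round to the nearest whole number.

719

The relevant probability is 1 − 91652/98756 = 0.071935.
Expected number = 10000 × 0.071935 = 719.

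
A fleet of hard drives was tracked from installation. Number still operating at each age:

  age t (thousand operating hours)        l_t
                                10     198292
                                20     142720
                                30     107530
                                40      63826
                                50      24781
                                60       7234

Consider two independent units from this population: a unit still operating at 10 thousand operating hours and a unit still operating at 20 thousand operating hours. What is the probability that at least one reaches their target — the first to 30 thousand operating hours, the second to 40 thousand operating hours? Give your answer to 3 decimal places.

0.747

p₁ = l_30/l_10 = 107530/198292 = 0.542281; p₂ = l_40/l_20 = 63826/142720 = 0.447211.
P(at least one) = 1 − (1−p₁)(1−p₂) = 1 − 0.457719 × 0.552789 = 0.746978.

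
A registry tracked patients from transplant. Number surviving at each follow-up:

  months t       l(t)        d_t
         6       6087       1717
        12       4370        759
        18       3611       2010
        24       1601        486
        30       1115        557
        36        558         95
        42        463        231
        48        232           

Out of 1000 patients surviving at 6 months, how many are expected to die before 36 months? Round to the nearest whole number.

908

The relevant probability is 1 − 558/6087 = 0.908329.
Expected number = 1000 × 0.908329 = 908.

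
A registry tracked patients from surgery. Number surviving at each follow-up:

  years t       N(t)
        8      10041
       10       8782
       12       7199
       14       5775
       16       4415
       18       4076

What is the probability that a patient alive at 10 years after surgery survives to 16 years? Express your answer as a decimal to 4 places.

The conditional survival probability is N(16)/N(10) = 4415/8782 = 0.502733.

0.5027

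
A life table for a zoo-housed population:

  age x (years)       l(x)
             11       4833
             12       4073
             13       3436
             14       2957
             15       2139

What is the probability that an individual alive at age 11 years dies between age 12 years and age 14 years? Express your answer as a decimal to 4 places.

This is the probability of reaching 12 but not 14, conditional on being alive at 11: (l(12) − l(14)) / l(11).
= (4073 − 2957) / 4833 = 1116 / 4833 = 0.230912.

0.2309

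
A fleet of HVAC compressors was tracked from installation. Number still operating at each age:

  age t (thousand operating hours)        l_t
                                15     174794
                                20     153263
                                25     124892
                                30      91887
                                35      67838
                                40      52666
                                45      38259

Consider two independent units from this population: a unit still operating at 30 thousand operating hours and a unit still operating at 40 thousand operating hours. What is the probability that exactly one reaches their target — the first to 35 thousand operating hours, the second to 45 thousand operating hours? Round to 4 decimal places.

p₁ = l_35/l_30 = 67838/91887 = 0.738276; p₂ = l_45/l_40 = 38259/52666 = 0.726446.
P(exactly one) = p₁(1−p₂) + (1−p₁)p₂ = 0.201958 + 0.190128 = 0.392087.

0.3921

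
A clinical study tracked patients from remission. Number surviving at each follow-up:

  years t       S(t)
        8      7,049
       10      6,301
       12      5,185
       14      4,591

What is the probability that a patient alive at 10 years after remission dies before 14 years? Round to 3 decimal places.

0.271

P(die before 14 | alive at 10) = 1 − S(14)/S(10) = 1 − 4,591/6,301 = (1,710)/6,301 = 0.271385.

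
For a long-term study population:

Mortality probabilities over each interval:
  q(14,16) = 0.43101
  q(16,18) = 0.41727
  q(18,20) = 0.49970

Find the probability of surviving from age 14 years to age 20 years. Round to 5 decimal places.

0.16588

P(survive 14→20) = (1 − 0.43101) × (1 − 0.41727) × (1 − 0.49970).
= 0.56899 × 0.58273 × 0.50030 = 0.165883.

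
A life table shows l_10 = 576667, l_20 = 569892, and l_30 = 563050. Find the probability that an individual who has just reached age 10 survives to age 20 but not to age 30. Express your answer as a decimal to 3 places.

This is the probability of reaching 20 but not 30, conditional on being alive at 10: (l_20 − l_30) / l_10.
= (569892 − 563050) / 576667 = 6842 / 576667 = 0.011865.

0.012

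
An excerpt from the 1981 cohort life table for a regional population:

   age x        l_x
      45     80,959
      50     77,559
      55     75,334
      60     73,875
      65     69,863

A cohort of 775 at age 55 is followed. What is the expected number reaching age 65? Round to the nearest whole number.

719

The relevant probability is 69,863/75,334 = 0.927377.
Expected number = 775 × 0.927377 = 719.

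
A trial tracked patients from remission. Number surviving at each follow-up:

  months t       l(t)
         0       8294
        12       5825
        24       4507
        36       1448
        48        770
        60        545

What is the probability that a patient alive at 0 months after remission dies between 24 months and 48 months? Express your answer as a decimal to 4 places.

This is the probability of reaching 24 but not 48, conditional on being alive at 0: (l(24) − l(48)) / l(0).
= (4507 − 770) / 8294 = 3737 / 8294 = 0.450567.

0.4506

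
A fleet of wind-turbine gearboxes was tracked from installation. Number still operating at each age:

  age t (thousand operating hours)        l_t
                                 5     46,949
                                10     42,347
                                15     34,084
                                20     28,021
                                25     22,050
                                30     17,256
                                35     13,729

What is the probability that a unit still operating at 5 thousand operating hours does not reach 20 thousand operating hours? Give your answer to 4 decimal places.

0.4032

P(fail before 20 | operational at 5) = 1 − l_20/l_5 = 1 − 28,021/46,949 = (18,928)/46,949 = 0.403161.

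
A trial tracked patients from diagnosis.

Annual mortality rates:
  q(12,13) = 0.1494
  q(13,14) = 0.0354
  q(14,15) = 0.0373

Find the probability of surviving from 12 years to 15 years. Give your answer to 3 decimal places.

0.790

Chaining the interval survival probabilities: (1 − 0.1494) × (1 − 0.0354) × (1 − 0.0373).
= 0.8506 × 0.9646 × 0.9627 = 0.789885.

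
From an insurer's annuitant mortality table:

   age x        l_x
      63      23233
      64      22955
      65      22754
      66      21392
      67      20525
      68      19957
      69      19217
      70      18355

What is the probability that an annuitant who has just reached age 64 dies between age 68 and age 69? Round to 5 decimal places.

We want 4|1q64 = (l_68 − l_69)/l_64.
This is the probability of reaching 68 but not 69, conditional on being alive at 64: (l_68 − l_69) / l_64.
= (19957 − 19217) / 22955 = 740 / 22955 = 0.032237.

0.03224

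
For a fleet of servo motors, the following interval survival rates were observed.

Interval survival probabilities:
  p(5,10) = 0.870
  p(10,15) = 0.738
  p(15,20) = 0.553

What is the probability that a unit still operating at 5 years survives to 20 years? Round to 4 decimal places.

0.3551

P(survive 5→20) = 0.870 × 0.738 × 0.553.
= 0.355059.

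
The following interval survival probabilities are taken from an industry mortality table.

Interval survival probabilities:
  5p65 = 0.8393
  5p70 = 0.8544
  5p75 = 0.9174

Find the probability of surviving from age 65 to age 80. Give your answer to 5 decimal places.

15p65 = 0.8393 × 0.8544 × 0.9174.
= 0.657866.

0.65787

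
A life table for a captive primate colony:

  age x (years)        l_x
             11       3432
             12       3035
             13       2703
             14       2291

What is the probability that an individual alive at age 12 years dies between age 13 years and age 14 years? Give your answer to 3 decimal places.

0.136

This is the probability of reaching 13 but not 14, conditional on being alive at 12: (l_13 − l_14) / l_12.
= (2703 − 2291) / 3035 = 412 / 3035 = 0.135750.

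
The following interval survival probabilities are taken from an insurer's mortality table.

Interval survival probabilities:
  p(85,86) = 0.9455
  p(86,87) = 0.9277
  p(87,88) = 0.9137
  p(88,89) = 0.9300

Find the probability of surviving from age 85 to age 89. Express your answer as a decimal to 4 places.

Chaining the interval survival probabilities: 0.9455 × 0.9277 × 0.9137 × 0.9300.
= 0.745342.

0.7453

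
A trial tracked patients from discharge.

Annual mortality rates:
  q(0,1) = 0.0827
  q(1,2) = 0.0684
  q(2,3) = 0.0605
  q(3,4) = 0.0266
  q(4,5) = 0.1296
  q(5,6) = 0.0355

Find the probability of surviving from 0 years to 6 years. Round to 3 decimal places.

0.656

Chaining the interval survival probabilities: (1 − 0.0827) × (1 − 0.0684) × (1 − 0.0605) × (1 − 0.0266) × (1 − 0.1296) × (1 − 0.0355).
= 0.9173 × 0.9316 × 0.9395 × 0.9734 × 0.8704 × 0.9645 = 0.656070.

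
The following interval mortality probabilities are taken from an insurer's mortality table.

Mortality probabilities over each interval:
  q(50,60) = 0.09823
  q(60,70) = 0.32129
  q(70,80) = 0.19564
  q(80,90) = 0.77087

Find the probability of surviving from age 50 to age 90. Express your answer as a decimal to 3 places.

Survival from 50 to 90 is the product of surviving each interval: (1 − 0.09823) × (1 − 0.32129) × (1 − 0.19564) × (1 − 0.77087).
= 0.90177 × 0.67871 × 0.80436 × 0.22913 = 0.112801.

0.113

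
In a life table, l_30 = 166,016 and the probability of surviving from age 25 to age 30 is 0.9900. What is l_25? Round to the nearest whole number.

167693

l_25 = l_30 / p = 166,016 / 0.9900 = 167693.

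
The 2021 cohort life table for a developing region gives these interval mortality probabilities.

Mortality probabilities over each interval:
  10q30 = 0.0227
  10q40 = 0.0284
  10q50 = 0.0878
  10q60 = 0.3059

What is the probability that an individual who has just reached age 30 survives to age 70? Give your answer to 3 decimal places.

0.601

40p30 = (1 − 0.0227) × (1 − 0.0284) × (1 − 0.0878) × (1 − 0.3059).
= 0.9773 × 0.9716 × 0.9122 × 0.6941 = 0.601212.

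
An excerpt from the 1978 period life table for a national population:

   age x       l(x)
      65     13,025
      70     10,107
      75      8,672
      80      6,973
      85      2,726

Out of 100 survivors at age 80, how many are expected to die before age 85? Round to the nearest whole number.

The relevant probability is 1 − 2,726/6,973 = 0.609064.
Expected number = 100 × 0.609064 = 61.

61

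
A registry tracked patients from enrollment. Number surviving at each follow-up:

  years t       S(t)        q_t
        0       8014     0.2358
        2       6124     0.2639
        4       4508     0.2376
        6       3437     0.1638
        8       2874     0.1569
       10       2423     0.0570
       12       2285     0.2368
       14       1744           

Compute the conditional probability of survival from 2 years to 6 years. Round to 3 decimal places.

0.561

The conditional survival probability is S(6)/S(2) = 3437/6124 = 0.561234.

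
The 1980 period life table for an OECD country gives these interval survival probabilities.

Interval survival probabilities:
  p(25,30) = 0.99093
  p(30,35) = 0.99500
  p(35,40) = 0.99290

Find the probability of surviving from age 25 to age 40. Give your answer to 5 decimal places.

P(survive 25→40) = 0.99093 × 0.99500 × 0.99290.
= 0.978975.

0.97897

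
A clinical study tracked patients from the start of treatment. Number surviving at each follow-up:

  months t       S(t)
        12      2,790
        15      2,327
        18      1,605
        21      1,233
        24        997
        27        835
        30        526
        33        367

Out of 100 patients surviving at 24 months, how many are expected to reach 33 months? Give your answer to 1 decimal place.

36.8

The relevant probability is 367/997 = 0.368104.
Expected number = 100 × 0.368104 = 36.8.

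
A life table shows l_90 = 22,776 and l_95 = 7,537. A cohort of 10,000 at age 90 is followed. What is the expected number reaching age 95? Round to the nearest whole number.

3309

The relevant probability is 7,537/22,776 = 0.330919.
Expected number = 10,000 × 0.330919 = 3309.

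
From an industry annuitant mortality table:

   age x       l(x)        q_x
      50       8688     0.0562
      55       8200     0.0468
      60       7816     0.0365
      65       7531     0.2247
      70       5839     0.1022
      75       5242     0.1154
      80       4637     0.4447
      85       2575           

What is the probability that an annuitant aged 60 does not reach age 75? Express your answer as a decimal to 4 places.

0.3293

P(die before 75 | alive at 60) = 1 − l(75)/l(60) = 1 − 5242/7816 = (2574)/7816 = 0.329324.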